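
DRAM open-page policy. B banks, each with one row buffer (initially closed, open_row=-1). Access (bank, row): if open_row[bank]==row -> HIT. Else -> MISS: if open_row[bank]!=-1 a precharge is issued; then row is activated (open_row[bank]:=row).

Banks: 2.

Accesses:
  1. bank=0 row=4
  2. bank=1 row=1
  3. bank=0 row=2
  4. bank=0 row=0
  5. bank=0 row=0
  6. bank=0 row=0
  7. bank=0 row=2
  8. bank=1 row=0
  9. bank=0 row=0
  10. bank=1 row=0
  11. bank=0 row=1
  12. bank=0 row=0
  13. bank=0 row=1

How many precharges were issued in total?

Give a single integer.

Answer: 8

Derivation:
Acc 1: bank0 row4 -> MISS (open row4); precharges=0
Acc 2: bank1 row1 -> MISS (open row1); precharges=0
Acc 3: bank0 row2 -> MISS (open row2); precharges=1
Acc 4: bank0 row0 -> MISS (open row0); precharges=2
Acc 5: bank0 row0 -> HIT
Acc 6: bank0 row0 -> HIT
Acc 7: bank0 row2 -> MISS (open row2); precharges=3
Acc 8: bank1 row0 -> MISS (open row0); precharges=4
Acc 9: bank0 row0 -> MISS (open row0); precharges=5
Acc 10: bank1 row0 -> HIT
Acc 11: bank0 row1 -> MISS (open row1); precharges=6
Acc 12: bank0 row0 -> MISS (open row0); precharges=7
Acc 13: bank0 row1 -> MISS (open row1); precharges=8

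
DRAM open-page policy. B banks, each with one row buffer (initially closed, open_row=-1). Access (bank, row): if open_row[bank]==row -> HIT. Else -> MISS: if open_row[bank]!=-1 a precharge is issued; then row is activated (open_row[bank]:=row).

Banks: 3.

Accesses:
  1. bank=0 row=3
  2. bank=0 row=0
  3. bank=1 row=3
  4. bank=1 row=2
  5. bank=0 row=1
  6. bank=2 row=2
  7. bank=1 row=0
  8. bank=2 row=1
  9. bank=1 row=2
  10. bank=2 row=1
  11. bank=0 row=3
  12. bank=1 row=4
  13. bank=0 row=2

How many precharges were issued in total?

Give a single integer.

Acc 1: bank0 row3 -> MISS (open row3); precharges=0
Acc 2: bank0 row0 -> MISS (open row0); precharges=1
Acc 3: bank1 row3 -> MISS (open row3); precharges=1
Acc 4: bank1 row2 -> MISS (open row2); precharges=2
Acc 5: bank0 row1 -> MISS (open row1); precharges=3
Acc 6: bank2 row2 -> MISS (open row2); precharges=3
Acc 7: bank1 row0 -> MISS (open row0); precharges=4
Acc 8: bank2 row1 -> MISS (open row1); precharges=5
Acc 9: bank1 row2 -> MISS (open row2); precharges=6
Acc 10: bank2 row1 -> HIT
Acc 11: bank0 row3 -> MISS (open row3); precharges=7
Acc 12: bank1 row4 -> MISS (open row4); precharges=8
Acc 13: bank0 row2 -> MISS (open row2); precharges=9

Answer: 9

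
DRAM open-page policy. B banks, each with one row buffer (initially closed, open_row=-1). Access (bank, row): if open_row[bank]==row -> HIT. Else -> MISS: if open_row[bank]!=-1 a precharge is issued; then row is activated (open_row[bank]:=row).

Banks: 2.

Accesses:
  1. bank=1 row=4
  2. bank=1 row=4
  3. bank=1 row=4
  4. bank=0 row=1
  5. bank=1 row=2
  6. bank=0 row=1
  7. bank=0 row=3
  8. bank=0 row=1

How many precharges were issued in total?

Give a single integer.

Acc 1: bank1 row4 -> MISS (open row4); precharges=0
Acc 2: bank1 row4 -> HIT
Acc 3: bank1 row4 -> HIT
Acc 4: bank0 row1 -> MISS (open row1); precharges=0
Acc 5: bank1 row2 -> MISS (open row2); precharges=1
Acc 6: bank0 row1 -> HIT
Acc 7: bank0 row3 -> MISS (open row3); precharges=2
Acc 8: bank0 row1 -> MISS (open row1); precharges=3

Answer: 3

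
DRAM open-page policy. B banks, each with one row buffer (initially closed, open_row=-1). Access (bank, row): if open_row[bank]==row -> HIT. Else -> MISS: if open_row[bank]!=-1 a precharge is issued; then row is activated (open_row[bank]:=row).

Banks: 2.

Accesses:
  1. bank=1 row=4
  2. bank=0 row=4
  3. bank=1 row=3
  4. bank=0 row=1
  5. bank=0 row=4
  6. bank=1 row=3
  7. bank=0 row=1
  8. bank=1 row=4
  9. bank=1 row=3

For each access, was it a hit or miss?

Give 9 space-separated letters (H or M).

Answer: M M M M M H M M M

Derivation:
Acc 1: bank1 row4 -> MISS (open row4); precharges=0
Acc 2: bank0 row4 -> MISS (open row4); precharges=0
Acc 3: bank1 row3 -> MISS (open row3); precharges=1
Acc 4: bank0 row1 -> MISS (open row1); precharges=2
Acc 5: bank0 row4 -> MISS (open row4); precharges=3
Acc 6: bank1 row3 -> HIT
Acc 7: bank0 row1 -> MISS (open row1); precharges=4
Acc 8: bank1 row4 -> MISS (open row4); precharges=5
Acc 9: bank1 row3 -> MISS (open row3); precharges=6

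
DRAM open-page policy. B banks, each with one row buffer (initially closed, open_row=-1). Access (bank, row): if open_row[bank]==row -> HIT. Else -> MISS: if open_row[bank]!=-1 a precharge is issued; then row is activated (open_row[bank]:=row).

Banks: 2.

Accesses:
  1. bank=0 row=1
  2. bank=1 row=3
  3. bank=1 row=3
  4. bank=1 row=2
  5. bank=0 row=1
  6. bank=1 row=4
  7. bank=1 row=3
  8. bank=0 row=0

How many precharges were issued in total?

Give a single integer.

Acc 1: bank0 row1 -> MISS (open row1); precharges=0
Acc 2: bank1 row3 -> MISS (open row3); precharges=0
Acc 3: bank1 row3 -> HIT
Acc 4: bank1 row2 -> MISS (open row2); precharges=1
Acc 5: bank0 row1 -> HIT
Acc 6: bank1 row4 -> MISS (open row4); precharges=2
Acc 7: bank1 row3 -> MISS (open row3); precharges=3
Acc 8: bank0 row0 -> MISS (open row0); precharges=4

Answer: 4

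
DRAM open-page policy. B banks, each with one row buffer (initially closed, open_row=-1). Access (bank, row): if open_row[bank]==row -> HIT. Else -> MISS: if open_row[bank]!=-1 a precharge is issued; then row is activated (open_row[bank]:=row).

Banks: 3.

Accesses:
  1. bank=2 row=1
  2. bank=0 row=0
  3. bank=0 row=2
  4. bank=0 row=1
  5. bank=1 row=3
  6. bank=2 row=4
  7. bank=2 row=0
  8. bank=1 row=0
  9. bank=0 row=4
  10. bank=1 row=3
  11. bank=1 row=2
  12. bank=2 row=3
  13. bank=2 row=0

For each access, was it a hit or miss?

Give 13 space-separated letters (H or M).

Acc 1: bank2 row1 -> MISS (open row1); precharges=0
Acc 2: bank0 row0 -> MISS (open row0); precharges=0
Acc 3: bank0 row2 -> MISS (open row2); precharges=1
Acc 4: bank0 row1 -> MISS (open row1); precharges=2
Acc 5: bank1 row3 -> MISS (open row3); precharges=2
Acc 6: bank2 row4 -> MISS (open row4); precharges=3
Acc 7: bank2 row0 -> MISS (open row0); precharges=4
Acc 8: bank1 row0 -> MISS (open row0); precharges=5
Acc 9: bank0 row4 -> MISS (open row4); precharges=6
Acc 10: bank1 row3 -> MISS (open row3); precharges=7
Acc 11: bank1 row2 -> MISS (open row2); precharges=8
Acc 12: bank2 row3 -> MISS (open row3); precharges=9
Acc 13: bank2 row0 -> MISS (open row0); precharges=10

Answer: M M M M M M M M M M M M M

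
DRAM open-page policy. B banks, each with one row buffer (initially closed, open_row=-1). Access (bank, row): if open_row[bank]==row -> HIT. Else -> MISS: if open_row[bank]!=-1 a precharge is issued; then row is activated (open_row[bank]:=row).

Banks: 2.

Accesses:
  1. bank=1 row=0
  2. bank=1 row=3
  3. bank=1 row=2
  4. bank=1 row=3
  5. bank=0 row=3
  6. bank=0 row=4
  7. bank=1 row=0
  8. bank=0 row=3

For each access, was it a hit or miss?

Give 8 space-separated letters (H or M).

Answer: M M M M M M M M

Derivation:
Acc 1: bank1 row0 -> MISS (open row0); precharges=0
Acc 2: bank1 row3 -> MISS (open row3); precharges=1
Acc 3: bank1 row2 -> MISS (open row2); precharges=2
Acc 4: bank1 row3 -> MISS (open row3); precharges=3
Acc 5: bank0 row3 -> MISS (open row3); precharges=3
Acc 6: bank0 row4 -> MISS (open row4); precharges=4
Acc 7: bank1 row0 -> MISS (open row0); precharges=5
Acc 8: bank0 row3 -> MISS (open row3); precharges=6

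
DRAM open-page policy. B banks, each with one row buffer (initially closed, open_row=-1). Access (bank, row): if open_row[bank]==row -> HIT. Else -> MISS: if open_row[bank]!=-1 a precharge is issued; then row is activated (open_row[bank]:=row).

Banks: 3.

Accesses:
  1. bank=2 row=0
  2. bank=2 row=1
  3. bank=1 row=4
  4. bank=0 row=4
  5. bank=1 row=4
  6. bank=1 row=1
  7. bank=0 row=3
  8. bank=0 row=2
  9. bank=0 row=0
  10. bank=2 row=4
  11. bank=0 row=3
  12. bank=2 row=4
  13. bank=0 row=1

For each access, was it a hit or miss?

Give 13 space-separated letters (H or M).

Acc 1: bank2 row0 -> MISS (open row0); precharges=0
Acc 2: bank2 row1 -> MISS (open row1); precharges=1
Acc 3: bank1 row4 -> MISS (open row4); precharges=1
Acc 4: bank0 row4 -> MISS (open row4); precharges=1
Acc 5: bank1 row4 -> HIT
Acc 6: bank1 row1 -> MISS (open row1); precharges=2
Acc 7: bank0 row3 -> MISS (open row3); precharges=3
Acc 8: bank0 row2 -> MISS (open row2); precharges=4
Acc 9: bank0 row0 -> MISS (open row0); precharges=5
Acc 10: bank2 row4 -> MISS (open row4); precharges=6
Acc 11: bank0 row3 -> MISS (open row3); precharges=7
Acc 12: bank2 row4 -> HIT
Acc 13: bank0 row1 -> MISS (open row1); precharges=8

Answer: M M M M H M M M M M M H M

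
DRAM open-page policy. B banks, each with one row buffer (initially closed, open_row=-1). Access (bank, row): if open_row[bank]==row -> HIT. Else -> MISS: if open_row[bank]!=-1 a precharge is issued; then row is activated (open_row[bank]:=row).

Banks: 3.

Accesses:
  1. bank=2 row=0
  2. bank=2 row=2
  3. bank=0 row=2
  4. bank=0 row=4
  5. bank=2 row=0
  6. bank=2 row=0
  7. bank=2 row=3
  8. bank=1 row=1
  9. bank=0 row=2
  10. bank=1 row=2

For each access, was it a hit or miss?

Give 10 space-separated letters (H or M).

Acc 1: bank2 row0 -> MISS (open row0); precharges=0
Acc 2: bank2 row2 -> MISS (open row2); precharges=1
Acc 3: bank0 row2 -> MISS (open row2); precharges=1
Acc 4: bank0 row4 -> MISS (open row4); precharges=2
Acc 5: bank2 row0 -> MISS (open row0); precharges=3
Acc 6: bank2 row0 -> HIT
Acc 7: bank2 row3 -> MISS (open row3); precharges=4
Acc 8: bank1 row1 -> MISS (open row1); precharges=4
Acc 9: bank0 row2 -> MISS (open row2); precharges=5
Acc 10: bank1 row2 -> MISS (open row2); precharges=6

Answer: M M M M M H M M M M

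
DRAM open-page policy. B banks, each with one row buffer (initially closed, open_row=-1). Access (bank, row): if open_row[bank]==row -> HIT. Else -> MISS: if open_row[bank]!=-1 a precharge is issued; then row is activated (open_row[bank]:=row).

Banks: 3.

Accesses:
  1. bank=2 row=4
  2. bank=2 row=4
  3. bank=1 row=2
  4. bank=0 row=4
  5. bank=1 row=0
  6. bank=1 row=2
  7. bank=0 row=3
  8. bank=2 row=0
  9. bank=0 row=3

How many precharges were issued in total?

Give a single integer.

Acc 1: bank2 row4 -> MISS (open row4); precharges=0
Acc 2: bank2 row4 -> HIT
Acc 3: bank1 row2 -> MISS (open row2); precharges=0
Acc 4: bank0 row4 -> MISS (open row4); precharges=0
Acc 5: bank1 row0 -> MISS (open row0); precharges=1
Acc 6: bank1 row2 -> MISS (open row2); precharges=2
Acc 7: bank0 row3 -> MISS (open row3); precharges=3
Acc 8: bank2 row0 -> MISS (open row0); precharges=4
Acc 9: bank0 row3 -> HIT

Answer: 4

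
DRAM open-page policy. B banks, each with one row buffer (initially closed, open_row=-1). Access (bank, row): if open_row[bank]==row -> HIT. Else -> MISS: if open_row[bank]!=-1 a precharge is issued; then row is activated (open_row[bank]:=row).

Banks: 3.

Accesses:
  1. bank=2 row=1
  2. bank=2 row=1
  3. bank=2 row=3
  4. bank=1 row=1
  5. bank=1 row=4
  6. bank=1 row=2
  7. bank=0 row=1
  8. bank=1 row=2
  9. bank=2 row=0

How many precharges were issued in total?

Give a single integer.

Acc 1: bank2 row1 -> MISS (open row1); precharges=0
Acc 2: bank2 row1 -> HIT
Acc 3: bank2 row3 -> MISS (open row3); precharges=1
Acc 4: bank1 row1 -> MISS (open row1); precharges=1
Acc 5: bank1 row4 -> MISS (open row4); precharges=2
Acc 6: bank1 row2 -> MISS (open row2); precharges=3
Acc 7: bank0 row1 -> MISS (open row1); precharges=3
Acc 8: bank1 row2 -> HIT
Acc 9: bank2 row0 -> MISS (open row0); precharges=4

Answer: 4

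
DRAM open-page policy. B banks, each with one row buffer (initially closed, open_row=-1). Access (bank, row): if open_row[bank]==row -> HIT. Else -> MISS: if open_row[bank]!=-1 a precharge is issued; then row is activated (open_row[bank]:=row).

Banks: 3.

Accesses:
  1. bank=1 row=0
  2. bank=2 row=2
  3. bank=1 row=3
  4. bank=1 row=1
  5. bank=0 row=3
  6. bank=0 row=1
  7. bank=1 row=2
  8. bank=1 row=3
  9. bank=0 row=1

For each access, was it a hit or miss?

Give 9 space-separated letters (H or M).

Acc 1: bank1 row0 -> MISS (open row0); precharges=0
Acc 2: bank2 row2 -> MISS (open row2); precharges=0
Acc 3: bank1 row3 -> MISS (open row3); precharges=1
Acc 4: bank1 row1 -> MISS (open row1); precharges=2
Acc 5: bank0 row3 -> MISS (open row3); precharges=2
Acc 6: bank0 row1 -> MISS (open row1); precharges=3
Acc 7: bank1 row2 -> MISS (open row2); precharges=4
Acc 8: bank1 row3 -> MISS (open row3); precharges=5
Acc 9: bank0 row1 -> HIT

Answer: M M M M M M M M H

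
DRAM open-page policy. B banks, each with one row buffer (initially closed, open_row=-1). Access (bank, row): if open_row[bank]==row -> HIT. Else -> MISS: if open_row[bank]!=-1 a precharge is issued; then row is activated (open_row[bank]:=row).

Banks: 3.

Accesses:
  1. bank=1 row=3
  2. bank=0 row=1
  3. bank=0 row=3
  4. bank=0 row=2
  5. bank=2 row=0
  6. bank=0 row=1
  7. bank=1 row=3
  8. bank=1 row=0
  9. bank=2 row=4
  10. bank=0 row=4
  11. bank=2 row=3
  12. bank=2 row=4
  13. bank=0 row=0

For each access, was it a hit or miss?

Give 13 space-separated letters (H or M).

Answer: M M M M M M H M M M M M M

Derivation:
Acc 1: bank1 row3 -> MISS (open row3); precharges=0
Acc 2: bank0 row1 -> MISS (open row1); precharges=0
Acc 3: bank0 row3 -> MISS (open row3); precharges=1
Acc 4: bank0 row2 -> MISS (open row2); precharges=2
Acc 5: bank2 row0 -> MISS (open row0); precharges=2
Acc 6: bank0 row1 -> MISS (open row1); precharges=3
Acc 7: bank1 row3 -> HIT
Acc 8: bank1 row0 -> MISS (open row0); precharges=4
Acc 9: bank2 row4 -> MISS (open row4); precharges=5
Acc 10: bank0 row4 -> MISS (open row4); precharges=6
Acc 11: bank2 row3 -> MISS (open row3); precharges=7
Acc 12: bank2 row4 -> MISS (open row4); precharges=8
Acc 13: bank0 row0 -> MISS (open row0); precharges=9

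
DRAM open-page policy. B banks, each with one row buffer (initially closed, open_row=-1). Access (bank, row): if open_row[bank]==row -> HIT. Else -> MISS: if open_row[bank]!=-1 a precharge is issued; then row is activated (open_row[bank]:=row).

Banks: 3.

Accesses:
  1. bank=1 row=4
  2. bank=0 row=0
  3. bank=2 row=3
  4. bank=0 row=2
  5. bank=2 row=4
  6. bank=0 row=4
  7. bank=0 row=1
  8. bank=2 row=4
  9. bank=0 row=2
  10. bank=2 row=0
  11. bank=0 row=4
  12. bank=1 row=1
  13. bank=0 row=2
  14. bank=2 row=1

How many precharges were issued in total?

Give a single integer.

Acc 1: bank1 row4 -> MISS (open row4); precharges=0
Acc 2: bank0 row0 -> MISS (open row0); precharges=0
Acc 3: bank2 row3 -> MISS (open row3); precharges=0
Acc 4: bank0 row2 -> MISS (open row2); precharges=1
Acc 5: bank2 row4 -> MISS (open row4); precharges=2
Acc 6: bank0 row4 -> MISS (open row4); precharges=3
Acc 7: bank0 row1 -> MISS (open row1); precharges=4
Acc 8: bank2 row4 -> HIT
Acc 9: bank0 row2 -> MISS (open row2); precharges=5
Acc 10: bank2 row0 -> MISS (open row0); precharges=6
Acc 11: bank0 row4 -> MISS (open row4); precharges=7
Acc 12: bank1 row1 -> MISS (open row1); precharges=8
Acc 13: bank0 row2 -> MISS (open row2); precharges=9
Acc 14: bank2 row1 -> MISS (open row1); precharges=10

Answer: 10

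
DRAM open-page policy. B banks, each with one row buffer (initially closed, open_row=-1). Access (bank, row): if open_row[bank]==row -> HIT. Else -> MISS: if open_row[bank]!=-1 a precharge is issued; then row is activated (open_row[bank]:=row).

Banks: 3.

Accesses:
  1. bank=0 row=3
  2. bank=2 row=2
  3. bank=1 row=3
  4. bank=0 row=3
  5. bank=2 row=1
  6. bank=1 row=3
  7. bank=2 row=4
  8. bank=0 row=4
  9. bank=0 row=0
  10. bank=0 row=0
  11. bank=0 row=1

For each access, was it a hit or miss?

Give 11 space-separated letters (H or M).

Acc 1: bank0 row3 -> MISS (open row3); precharges=0
Acc 2: bank2 row2 -> MISS (open row2); precharges=0
Acc 3: bank1 row3 -> MISS (open row3); precharges=0
Acc 4: bank0 row3 -> HIT
Acc 5: bank2 row1 -> MISS (open row1); precharges=1
Acc 6: bank1 row3 -> HIT
Acc 7: bank2 row4 -> MISS (open row4); precharges=2
Acc 8: bank0 row4 -> MISS (open row4); precharges=3
Acc 9: bank0 row0 -> MISS (open row0); precharges=4
Acc 10: bank0 row0 -> HIT
Acc 11: bank0 row1 -> MISS (open row1); precharges=5

Answer: M M M H M H M M M H M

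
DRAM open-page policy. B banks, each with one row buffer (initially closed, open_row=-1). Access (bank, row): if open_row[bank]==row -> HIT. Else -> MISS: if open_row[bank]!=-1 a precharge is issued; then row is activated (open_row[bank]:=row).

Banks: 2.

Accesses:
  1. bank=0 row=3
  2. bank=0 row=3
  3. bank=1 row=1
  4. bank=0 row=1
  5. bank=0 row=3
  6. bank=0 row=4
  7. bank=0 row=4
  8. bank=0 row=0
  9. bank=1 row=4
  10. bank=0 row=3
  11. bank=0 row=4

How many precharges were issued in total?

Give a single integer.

Acc 1: bank0 row3 -> MISS (open row3); precharges=0
Acc 2: bank0 row3 -> HIT
Acc 3: bank1 row1 -> MISS (open row1); precharges=0
Acc 4: bank0 row1 -> MISS (open row1); precharges=1
Acc 5: bank0 row3 -> MISS (open row3); precharges=2
Acc 6: bank0 row4 -> MISS (open row4); precharges=3
Acc 7: bank0 row4 -> HIT
Acc 8: bank0 row0 -> MISS (open row0); precharges=4
Acc 9: bank1 row4 -> MISS (open row4); precharges=5
Acc 10: bank0 row3 -> MISS (open row3); precharges=6
Acc 11: bank0 row4 -> MISS (open row4); precharges=7

Answer: 7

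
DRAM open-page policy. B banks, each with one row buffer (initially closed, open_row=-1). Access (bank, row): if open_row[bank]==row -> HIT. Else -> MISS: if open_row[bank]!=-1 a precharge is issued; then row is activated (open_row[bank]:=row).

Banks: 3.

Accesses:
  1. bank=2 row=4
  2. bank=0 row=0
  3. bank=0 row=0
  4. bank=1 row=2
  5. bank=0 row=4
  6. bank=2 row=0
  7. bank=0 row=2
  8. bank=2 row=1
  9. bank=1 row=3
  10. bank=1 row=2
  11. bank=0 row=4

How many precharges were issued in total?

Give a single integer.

Answer: 7

Derivation:
Acc 1: bank2 row4 -> MISS (open row4); precharges=0
Acc 2: bank0 row0 -> MISS (open row0); precharges=0
Acc 3: bank0 row0 -> HIT
Acc 4: bank1 row2 -> MISS (open row2); precharges=0
Acc 5: bank0 row4 -> MISS (open row4); precharges=1
Acc 6: bank2 row0 -> MISS (open row0); precharges=2
Acc 7: bank0 row2 -> MISS (open row2); precharges=3
Acc 8: bank2 row1 -> MISS (open row1); precharges=4
Acc 9: bank1 row3 -> MISS (open row3); precharges=5
Acc 10: bank1 row2 -> MISS (open row2); precharges=6
Acc 11: bank0 row4 -> MISS (open row4); precharges=7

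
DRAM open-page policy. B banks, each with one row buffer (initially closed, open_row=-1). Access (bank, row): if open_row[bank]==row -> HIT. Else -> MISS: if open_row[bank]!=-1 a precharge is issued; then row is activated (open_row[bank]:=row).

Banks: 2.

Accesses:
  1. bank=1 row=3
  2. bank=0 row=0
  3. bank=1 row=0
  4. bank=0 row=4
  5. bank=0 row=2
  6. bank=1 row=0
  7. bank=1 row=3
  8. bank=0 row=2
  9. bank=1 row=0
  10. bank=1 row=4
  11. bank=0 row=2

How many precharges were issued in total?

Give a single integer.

Acc 1: bank1 row3 -> MISS (open row3); precharges=0
Acc 2: bank0 row0 -> MISS (open row0); precharges=0
Acc 3: bank1 row0 -> MISS (open row0); precharges=1
Acc 4: bank0 row4 -> MISS (open row4); precharges=2
Acc 5: bank0 row2 -> MISS (open row2); precharges=3
Acc 6: bank1 row0 -> HIT
Acc 7: bank1 row3 -> MISS (open row3); precharges=4
Acc 8: bank0 row2 -> HIT
Acc 9: bank1 row0 -> MISS (open row0); precharges=5
Acc 10: bank1 row4 -> MISS (open row4); precharges=6
Acc 11: bank0 row2 -> HIT

Answer: 6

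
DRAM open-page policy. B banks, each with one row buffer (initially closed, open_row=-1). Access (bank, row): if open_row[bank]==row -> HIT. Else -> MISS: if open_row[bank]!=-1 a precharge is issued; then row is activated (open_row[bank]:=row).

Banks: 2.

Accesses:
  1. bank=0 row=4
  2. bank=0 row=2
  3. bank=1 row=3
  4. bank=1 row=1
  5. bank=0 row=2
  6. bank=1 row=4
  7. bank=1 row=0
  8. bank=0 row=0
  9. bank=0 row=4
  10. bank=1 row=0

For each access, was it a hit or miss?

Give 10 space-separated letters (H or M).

Answer: M M M M H M M M M H

Derivation:
Acc 1: bank0 row4 -> MISS (open row4); precharges=0
Acc 2: bank0 row2 -> MISS (open row2); precharges=1
Acc 3: bank1 row3 -> MISS (open row3); precharges=1
Acc 4: bank1 row1 -> MISS (open row1); precharges=2
Acc 5: bank0 row2 -> HIT
Acc 6: bank1 row4 -> MISS (open row4); precharges=3
Acc 7: bank1 row0 -> MISS (open row0); precharges=4
Acc 8: bank0 row0 -> MISS (open row0); precharges=5
Acc 9: bank0 row4 -> MISS (open row4); precharges=6
Acc 10: bank1 row0 -> HIT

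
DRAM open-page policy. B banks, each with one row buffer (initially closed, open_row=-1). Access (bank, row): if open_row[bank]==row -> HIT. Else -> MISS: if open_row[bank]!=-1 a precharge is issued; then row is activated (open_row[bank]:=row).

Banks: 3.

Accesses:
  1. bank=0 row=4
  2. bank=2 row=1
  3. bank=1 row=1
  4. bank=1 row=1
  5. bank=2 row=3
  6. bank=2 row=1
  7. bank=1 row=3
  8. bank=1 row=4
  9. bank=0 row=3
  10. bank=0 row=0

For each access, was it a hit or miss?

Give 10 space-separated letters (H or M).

Acc 1: bank0 row4 -> MISS (open row4); precharges=0
Acc 2: bank2 row1 -> MISS (open row1); precharges=0
Acc 3: bank1 row1 -> MISS (open row1); precharges=0
Acc 4: bank1 row1 -> HIT
Acc 5: bank2 row3 -> MISS (open row3); precharges=1
Acc 6: bank2 row1 -> MISS (open row1); precharges=2
Acc 7: bank1 row3 -> MISS (open row3); precharges=3
Acc 8: bank1 row4 -> MISS (open row4); precharges=4
Acc 9: bank0 row3 -> MISS (open row3); precharges=5
Acc 10: bank0 row0 -> MISS (open row0); precharges=6

Answer: M M M H M M M M M M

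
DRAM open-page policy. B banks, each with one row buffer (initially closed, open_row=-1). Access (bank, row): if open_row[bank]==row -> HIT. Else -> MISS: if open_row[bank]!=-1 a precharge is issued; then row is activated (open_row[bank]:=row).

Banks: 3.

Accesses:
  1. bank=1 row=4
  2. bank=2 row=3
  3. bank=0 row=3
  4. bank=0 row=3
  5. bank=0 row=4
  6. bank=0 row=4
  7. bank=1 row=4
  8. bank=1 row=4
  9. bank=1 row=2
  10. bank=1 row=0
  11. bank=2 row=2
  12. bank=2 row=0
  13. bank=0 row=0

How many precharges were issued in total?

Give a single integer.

Acc 1: bank1 row4 -> MISS (open row4); precharges=0
Acc 2: bank2 row3 -> MISS (open row3); precharges=0
Acc 3: bank0 row3 -> MISS (open row3); precharges=0
Acc 4: bank0 row3 -> HIT
Acc 5: bank0 row4 -> MISS (open row4); precharges=1
Acc 6: bank0 row4 -> HIT
Acc 7: bank1 row4 -> HIT
Acc 8: bank1 row4 -> HIT
Acc 9: bank1 row2 -> MISS (open row2); precharges=2
Acc 10: bank1 row0 -> MISS (open row0); precharges=3
Acc 11: bank2 row2 -> MISS (open row2); precharges=4
Acc 12: bank2 row0 -> MISS (open row0); precharges=5
Acc 13: bank0 row0 -> MISS (open row0); precharges=6

Answer: 6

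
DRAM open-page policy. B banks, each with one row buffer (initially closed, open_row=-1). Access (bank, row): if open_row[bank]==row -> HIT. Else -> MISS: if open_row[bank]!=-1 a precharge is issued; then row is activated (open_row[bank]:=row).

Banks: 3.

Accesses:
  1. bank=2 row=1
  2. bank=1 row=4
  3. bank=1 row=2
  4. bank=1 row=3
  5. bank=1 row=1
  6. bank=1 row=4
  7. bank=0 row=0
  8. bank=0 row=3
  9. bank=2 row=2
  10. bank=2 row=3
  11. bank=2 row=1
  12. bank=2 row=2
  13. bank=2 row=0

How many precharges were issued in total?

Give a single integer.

Answer: 10

Derivation:
Acc 1: bank2 row1 -> MISS (open row1); precharges=0
Acc 2: bank1 row4 -> MISS (open row4); precharges=0
Acc 3: bank1 row2 -> MISS (open row2); precharges=1
Acc 4: bank1 row3 -> MISS (open row3); precharges=2
Acc 5: bank1 row1 -> MISS (open row1); precharges=3
Acc 6: bank1 row4 -> MISS (open row4); precharges=4
Acc 7: bank0 row0 -> MISS (open row0); precharges=4
Acc 8: bank0 row3 -> MISS (open row3); precharges=5
Acc 9: bank2 row2 -> MISS (open row2); precharges=6
Acc 10: bank2 row3 -> MISS (open row3); precharges=7
Acc 11: bank2 row1 -> MISS (open row1); precharges=8
Acc 12: bank2 row2 -> MISS (open row2); precharges=9
Acc 13: bank2 row0 -> MISS (open row0); precharges=10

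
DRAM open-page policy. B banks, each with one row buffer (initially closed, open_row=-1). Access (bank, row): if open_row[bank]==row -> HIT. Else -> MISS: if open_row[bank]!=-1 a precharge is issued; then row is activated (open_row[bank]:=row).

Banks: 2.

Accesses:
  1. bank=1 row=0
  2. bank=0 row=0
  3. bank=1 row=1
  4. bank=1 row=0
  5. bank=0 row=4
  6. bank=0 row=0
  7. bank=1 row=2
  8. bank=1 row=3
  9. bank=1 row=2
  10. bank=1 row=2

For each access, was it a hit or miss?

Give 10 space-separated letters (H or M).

Answer: M M M M M M M M M H

Derivation:
Acc 1: bank1 row0 -> MISS (open row0); precharges=0
Acc 2: bank0 row0 -> MISS (open row0); precharges=0
Acc 3: bank1 row1 -> MISS (open row1); precharges=1
Acc 4: bank1 row0 -> MISS (open row0); precharges=2
Acc 5: bank0 row4 -> MISS (open row4); precharges=3
Acc 6: bank0 row0 -> MISS (open row0); precharges=4
Acc 7: bank1 row2 -> MISS (open row2); precharges=5
Acc 8: bank1 row3 -> MISS (open row3); precharges=6
Acc 9: bank1 row2 -> MISS (open row2); precharges=7
Acc 10: bank1 row2 -> HIT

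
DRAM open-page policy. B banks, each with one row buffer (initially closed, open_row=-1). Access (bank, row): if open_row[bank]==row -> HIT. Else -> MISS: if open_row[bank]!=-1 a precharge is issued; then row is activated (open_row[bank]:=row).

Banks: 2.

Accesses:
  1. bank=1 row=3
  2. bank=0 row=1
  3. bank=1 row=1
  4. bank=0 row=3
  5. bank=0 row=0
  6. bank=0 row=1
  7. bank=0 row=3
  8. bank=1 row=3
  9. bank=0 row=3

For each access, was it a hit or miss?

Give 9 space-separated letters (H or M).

Answer: M M M M M M M M H

Derivation:
Acc 1: bank1 row3 -> MISS (open row3); precharges=0
Acc 2: bank0 row1 -> MISS (open row1); precharges=0
Acc 3: bank1 row1 -> MISS (open row1); precharges=1
Acc 4: bank0 row3 -> MISS (open row3); precharges=2
Acc 5: bank0 row0 -> MISS (open row0); precharges=3
Acc 6: bank0 row1 -> MISS (open row1); precharges=4
Acc 7: bank0 row3 -> MISS (open row3); precharges=5
Acc 8: bank1 row3 -> MISS (open row3); precharges=6
Acc 9: bank0 row3 -> HIT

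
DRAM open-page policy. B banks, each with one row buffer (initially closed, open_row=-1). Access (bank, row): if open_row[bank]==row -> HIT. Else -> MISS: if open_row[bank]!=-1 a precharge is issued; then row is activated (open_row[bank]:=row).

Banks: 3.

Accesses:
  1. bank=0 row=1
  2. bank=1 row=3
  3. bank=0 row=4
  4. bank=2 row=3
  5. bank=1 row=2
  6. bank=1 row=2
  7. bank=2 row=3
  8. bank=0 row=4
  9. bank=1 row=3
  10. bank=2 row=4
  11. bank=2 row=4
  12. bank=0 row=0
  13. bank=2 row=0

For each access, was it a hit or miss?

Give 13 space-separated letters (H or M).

Answer: M M M M M H H H M M H M M

Derivation:
Acc 1: bank0 row1 -> MISS (open row1); precharges=0
Acc 2: bank1 row3 -> MISS (open row3); precharges=0
Acc 3: bank0 row4 -> MISS (open row4); precharges=1
Acc 4: bank2 row3 -> MISS (open row3); precharges=1
Acc 5: bank1 row2 -> MISS (open row2); precharges=2
Acc 6: bank1 row2 -> HIT
Acc 7: bank2 row3 -> HIT
Acc 8: bank0 row4 -> HIT
Acc 9: bank1 row3 -> MISS (open row3); precharges=3
Acc 10: bank2 row4 -> MISS (open row4); precharges=4
Acc 11: bank2 row4 -> HIT
Acc 12: bank0 row0 -> MISS (open row0); precharges=5
Acc 13: bank2 row0 -> MISS (open row0); precharges=6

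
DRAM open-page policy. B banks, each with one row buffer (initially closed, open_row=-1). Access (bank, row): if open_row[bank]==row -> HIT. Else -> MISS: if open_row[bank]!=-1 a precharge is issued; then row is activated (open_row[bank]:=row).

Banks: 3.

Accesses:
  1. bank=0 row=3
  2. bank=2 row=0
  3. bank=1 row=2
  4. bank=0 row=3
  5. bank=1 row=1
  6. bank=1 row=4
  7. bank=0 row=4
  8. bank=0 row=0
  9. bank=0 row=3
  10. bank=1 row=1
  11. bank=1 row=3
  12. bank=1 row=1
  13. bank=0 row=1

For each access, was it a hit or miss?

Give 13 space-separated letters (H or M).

Answer: M M M H M M M M M M M M M

Derivation:
Acc 1: bank0 row3 -> MISS (open row3); precharges=0
Acc 2: bank2 row0 -> MISS (open row0); precharges=0
Acc 3: bank1 row2 -> MISS (open row2); precharges=0
Acc 4: bank0 row3 -> HIT
Acc 5: bank1 row1 -> MISS (open row1); precharges=1
Acc 6: bank1 row4 -> MISS (open row4); precharges=2
Acc 7: bank0 row4 -> MISS (open row4); precharges=3
Acc 8: bank0 row0 -> MISS (open row0); precharges=4
Acc 9: bank0 row3 -> MISS (open row3); precharges=5
Acc 10: bank1 row1 -> MISS (open row1); precharges=6
Acc 11: bank1 row3 -> MISS (open row3); precharges=7
Acc 12: bank1 row1 -> MISS (open row1); precharges=8
Acc 13: bank0 row1 -> MISS (open row1); precharges=9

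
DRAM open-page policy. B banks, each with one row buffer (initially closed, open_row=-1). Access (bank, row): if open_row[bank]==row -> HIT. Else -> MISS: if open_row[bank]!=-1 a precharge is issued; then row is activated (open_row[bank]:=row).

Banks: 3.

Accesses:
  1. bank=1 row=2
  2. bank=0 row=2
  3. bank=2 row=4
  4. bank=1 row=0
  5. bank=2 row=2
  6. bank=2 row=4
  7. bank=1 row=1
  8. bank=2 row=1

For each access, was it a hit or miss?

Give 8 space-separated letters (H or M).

Answer: M M M M M M M M

Derivation:
Acc 1: bank1 row2 -> MISS (open row2); precharges=0
Acc 2: bank0 row2 -> MISS (open row2); precharges=0
Acc 3: bank2 row4 -> MISS (open row4); precharges=0
Acc 4: bank1 row0 -> MISS (open row0); precharges=1
Acc 5: bank2 row2 -> MISS (open row2); precharges=2
Acc 6: bank2 row4 -> MISS (open row4); precharges=3
Acc 7: bank1 row1 -> MISS (open row1); precharges=4
Acc 8: bank2 row1 -> MISS (open row1); precharges=5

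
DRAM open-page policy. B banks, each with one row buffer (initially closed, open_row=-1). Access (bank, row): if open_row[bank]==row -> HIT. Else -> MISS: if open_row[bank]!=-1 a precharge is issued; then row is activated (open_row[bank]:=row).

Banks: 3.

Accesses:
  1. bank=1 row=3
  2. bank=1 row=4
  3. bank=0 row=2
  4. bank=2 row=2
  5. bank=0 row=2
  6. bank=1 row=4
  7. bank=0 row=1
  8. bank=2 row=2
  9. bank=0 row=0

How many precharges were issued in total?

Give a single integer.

Acc 1: bank1 row3 -> MISS (open row3); precharges=0
Acc 2: bank1 row4 -> MISS (open row4); precharges=1
Acc 3: bank0 row2 -> MISS (open row2); precharges=1
Acc 4: bank2 row2 -> MISS (open row2); precharges=1
Acc 5: bank0 row2 -> HIT
Acc 6: bank1 row4 -> HIT
Acc 7: bank0 row1 -> MISS (open row1); precharges=2
Acc 8: bank2 row2 -> HIT
Acc 9: bank0 row0 -> MISS (open row0); precharges=3

Answer: 3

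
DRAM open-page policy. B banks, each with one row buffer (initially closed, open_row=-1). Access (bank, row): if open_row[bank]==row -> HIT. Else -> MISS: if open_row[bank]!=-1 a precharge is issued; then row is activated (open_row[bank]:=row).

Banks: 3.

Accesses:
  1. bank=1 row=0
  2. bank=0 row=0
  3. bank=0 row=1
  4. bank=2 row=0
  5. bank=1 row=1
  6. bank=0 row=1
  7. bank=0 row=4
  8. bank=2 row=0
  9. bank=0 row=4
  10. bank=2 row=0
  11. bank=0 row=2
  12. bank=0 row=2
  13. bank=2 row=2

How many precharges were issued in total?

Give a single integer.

Acc 1: bank1 row0 -> MISS (open row0); precharges=0
Acc 2: bank0 row0 -> MISS (open row0); precharges=0
Acc 3: bank0 row1 -> MISS (open row1); precharges=1
Acc 4: bank2 row0 -> MISS (open row0); precharges=1
Acc 5: bank1 row1 -> MISS (open row1); precharges=2
Acc 6: bank0 row1 -> HIT
Acc 7: bank0 row4 -> MISS (open row4); precharges=3
Acc 8: bank2 row0 -> HIT
Acc 9: bank0 row4 -> HIT
Acc 10: bank2 row0 -> HIT
Acc 11: bank0 row2 -> MISS (open row2); precharges=4
Acc 12: bank0 row2 -> HIT
Acc 13: bank2 row2 -> MISS (open row2); precharges=5

Answer: 5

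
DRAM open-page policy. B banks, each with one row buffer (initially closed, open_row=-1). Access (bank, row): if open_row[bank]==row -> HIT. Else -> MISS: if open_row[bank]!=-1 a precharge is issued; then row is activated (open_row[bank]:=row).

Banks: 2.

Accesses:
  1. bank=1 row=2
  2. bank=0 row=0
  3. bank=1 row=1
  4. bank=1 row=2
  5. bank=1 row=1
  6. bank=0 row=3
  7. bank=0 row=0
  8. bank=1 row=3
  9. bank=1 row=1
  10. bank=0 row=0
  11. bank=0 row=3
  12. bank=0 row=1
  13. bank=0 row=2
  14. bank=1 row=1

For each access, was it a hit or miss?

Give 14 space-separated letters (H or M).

Acc 1: bank1 row2 -> MISS (open row2); precharges=0
Acc 2: bank0 row0 -> MISS (open row0); precharges=0
Acc 3: bank1 row1 -> MISS (open row1); precharges=1
Acc 4: bank1 row2 -> MISS (open row2); precharges=2
Acc 5: bank1 row1 -> MISS (open row1); precharges=3
Acc 6: bank0 row3 -> MISS (open row3); precharges=4
Acc 7: bank0 row0 -> MISS (open row0); precharges=5
Acc 8: bank1 row3 -> MISS (open row3); precharges=6
Acc 9: bank1 row1 -> MISS (open row1); precharges=7
Acc 10: bank0 row0 -> HIT
Acc 11: bank0 row3 -> MISS (open row3); precharges=8
Acc 12: bank0 row1 -> MISS (open row1); precharges=9
Acc 13: bank0 row2 -> MISS (open row2); precharges=10
Acc 14: bank1 row1 -> HIT

Answer: M M M M M M M M M H M M M H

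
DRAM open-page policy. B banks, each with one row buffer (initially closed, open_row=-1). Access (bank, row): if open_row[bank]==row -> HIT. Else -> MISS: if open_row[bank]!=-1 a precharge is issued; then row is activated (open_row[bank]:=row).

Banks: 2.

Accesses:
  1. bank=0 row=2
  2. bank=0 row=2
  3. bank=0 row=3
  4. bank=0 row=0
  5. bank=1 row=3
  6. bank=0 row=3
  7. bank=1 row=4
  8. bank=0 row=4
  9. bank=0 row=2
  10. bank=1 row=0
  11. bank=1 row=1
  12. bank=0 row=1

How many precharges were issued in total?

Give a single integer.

Answer: 9

Derivation:
Acc 1: bank0 row2 -> MISS (open row2); precharges=0
Acc 2: bank0 row2 -> HIT
Acc 3: bank0 row3 -> MISS (open row3); precharges=1
Acc 4: bank0 row0 -> MISS (open row0); precharges=2
Acc 5: bank1 row3 -> MISS (open row3); precharges=2
Acc 6: bank0 row3 -> MISS (open row3); precharges=3
Acc 7: bank1 row4 -> MISS (open row4); precharges=4
Acc 8: bank0 row4 -> MISS (open row4); precharges=5
Acc 9: bank0 row2 -> MISS (open row2); precharges=6
Acc 10: bank1 row0 -> MISS (open row0); precharges=7
Acc 11: bank1 row1 -> MISS (open row1); precharges=8
Acc 12: bank0 row1 -> MISS (open row1); precharges=9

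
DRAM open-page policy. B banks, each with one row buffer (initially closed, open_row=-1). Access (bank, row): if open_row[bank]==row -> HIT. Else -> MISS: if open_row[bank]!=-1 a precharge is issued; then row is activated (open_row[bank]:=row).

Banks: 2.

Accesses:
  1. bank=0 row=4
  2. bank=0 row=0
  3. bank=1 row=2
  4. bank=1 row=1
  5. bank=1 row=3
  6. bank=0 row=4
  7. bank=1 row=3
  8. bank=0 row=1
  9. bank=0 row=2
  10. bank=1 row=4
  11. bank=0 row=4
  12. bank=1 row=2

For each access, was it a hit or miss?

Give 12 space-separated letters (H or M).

Acc 1: bank0 row4 -> MISS (open row4); precharges=0
Acc 2: bank0 row0 -> MISS (open row0); precharges=1
Acc 3: bank1 row2 -> MISS (open row2); precharges=1
Acc 4: bank1 row1 -> MISS (open row1); precharges=2
Acc 5: bank1 row3 -> MISS (open row3); precharges=3
Acc 6: bank0 row4 -> MISS (open row4); precharges=4
Acc 7: bank1 row3 -> HIT
Acc 8: bank0 row1 -> MISS (open row1); precharges=5
Acc 9: bank0 row2 -> MISS (open row2); precharges=6
Acc 10: bank1 row4 -> MISS (open row4); precharges=7
Acc 11: bank0 row4 -> MISS (open row4); precharges=8
Acc 12: bank1 row2 -> MISS (open row2); precharges=9

Answer: M M M M M M H M M M M M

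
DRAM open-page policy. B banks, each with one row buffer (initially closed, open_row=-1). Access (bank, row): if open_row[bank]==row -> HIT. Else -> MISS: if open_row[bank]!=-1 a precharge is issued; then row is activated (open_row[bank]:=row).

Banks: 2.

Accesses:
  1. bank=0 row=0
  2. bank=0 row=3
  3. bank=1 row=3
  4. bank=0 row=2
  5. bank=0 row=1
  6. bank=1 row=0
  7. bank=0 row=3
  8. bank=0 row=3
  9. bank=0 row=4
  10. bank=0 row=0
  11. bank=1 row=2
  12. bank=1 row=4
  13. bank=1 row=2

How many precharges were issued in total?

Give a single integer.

Answer: 10

Derivation:
Acc 1: bank0 row0 -> MISS (open row0); precharges=0
Acc 2: bank0 row3 -> MISS (open row3); precharges=1
Acc 3: bank1 row3 -> MISS (open row3); precharges=1
Acc 4: bank0 row2 -> MISS (open row2); precharges=2
Acc 5: bank0 row1 -> MISS (open row1); precharges=3
Acc 6: bank1 row0 -> MISS (open row0); precharges=4
Acc 7: bank0 row3 -> MISS (open row3); precharges=5
Acc 8: bank0 row3 -> HIT
Acc 9: bank0 row4 -> MISS (open row4); precharges=6
Acc 10: bank0 row0 -> MISS (open row0); precharges=7
Acc 11: bank1 row2 -> MISS (open row2); precharges=8
Acc 12: bank1 row4 -> MISS (open row4); precharges=9
Acc 13: bank1 row2 -> MISS (open row2); precharges=10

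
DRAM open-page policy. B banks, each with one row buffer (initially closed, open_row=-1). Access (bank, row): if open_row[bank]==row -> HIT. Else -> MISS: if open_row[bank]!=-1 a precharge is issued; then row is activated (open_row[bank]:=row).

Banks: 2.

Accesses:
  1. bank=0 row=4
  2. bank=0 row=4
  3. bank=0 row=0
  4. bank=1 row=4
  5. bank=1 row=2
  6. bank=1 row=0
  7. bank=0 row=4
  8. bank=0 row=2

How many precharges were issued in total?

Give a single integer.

Acc 1: bank0 row4 -> MISS (open row4); precharges=0
Acc 2: bank0 row4 -> HIT
Acc 3: bank0 row0 -> MISS (open row0); precharges=1
Acc 4: bank1 row4 -> MISS (open row4); precharges=1
Acc 5: bank1 row2 -> MISS (open row2); precharges=2
Acc 6: bank1 row0 -> MISS (open row0); precharges=3
Acc 7: bank0 row4 -> MISS (open row4); precharges=4
Acc 8: bank0 row2 -> MISS (open row2); precharges=5

Answer: 5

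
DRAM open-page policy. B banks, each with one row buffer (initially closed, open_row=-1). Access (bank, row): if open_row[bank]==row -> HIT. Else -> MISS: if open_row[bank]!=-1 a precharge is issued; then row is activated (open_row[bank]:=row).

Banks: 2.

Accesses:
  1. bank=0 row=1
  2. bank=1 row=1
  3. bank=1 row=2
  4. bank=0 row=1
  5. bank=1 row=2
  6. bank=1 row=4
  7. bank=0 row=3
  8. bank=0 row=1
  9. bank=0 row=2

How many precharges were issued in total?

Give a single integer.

Acc 1: bank0 row1 -> MISS (open row1); precharges=0
Acc 2: bank1 row1 -> MISS (open row1); precharges=0
Acc 3: bank1 row2 -> MISS (open row2); precharges=1
Acc 4: bank0 row1 -> HIT
Acc 5: bank1 row2 -> HIT
Acc 6: bank1 row4 -> MISS (open row4); precharges=2
Acc 7: bank0 row3 -> MISS (open row3); precharges=3
Acc 8: bank0 row1 -> MISS (open row1); precharges=4
Acc 9: bank0 row2 -> MISS (open row2); precharges=5

Answer: 5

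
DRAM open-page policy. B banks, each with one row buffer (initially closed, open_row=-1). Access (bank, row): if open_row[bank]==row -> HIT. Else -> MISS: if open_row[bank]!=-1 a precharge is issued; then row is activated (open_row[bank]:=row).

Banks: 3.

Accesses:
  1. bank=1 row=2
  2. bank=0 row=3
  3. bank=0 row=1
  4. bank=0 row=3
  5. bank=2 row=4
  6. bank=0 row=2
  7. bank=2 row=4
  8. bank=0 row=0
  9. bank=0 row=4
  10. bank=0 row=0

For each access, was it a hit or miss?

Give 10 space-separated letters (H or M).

Answer: M M M M M M H M M M

Derivation:
Acc 1: bank1 row2 -> MISS (open row2); precharges=0
Acc 2: bank0 row3 -> MISS (open row3); precharges=0
Acc 3: bank0 row1 -> MISS (open row1); precharges=1
Acc 4: bank0 row3 -> MISS (open row3); precharges=2
Acc 5: bank2 row4 -> MISS (open row4); precharges=2
Acc 6: bank0 row2 -> MISS (open row2); precharges=3
Acc 7: bank2 row4 -> HIT
Acc 8: bank0 row0 -> MISS (open row0); precharges=4
Acc 9: bank0 row4 -> MISS (open row4); precharges=5
Acc 10: bank0 row0 -> MISS (open row0); precharges=6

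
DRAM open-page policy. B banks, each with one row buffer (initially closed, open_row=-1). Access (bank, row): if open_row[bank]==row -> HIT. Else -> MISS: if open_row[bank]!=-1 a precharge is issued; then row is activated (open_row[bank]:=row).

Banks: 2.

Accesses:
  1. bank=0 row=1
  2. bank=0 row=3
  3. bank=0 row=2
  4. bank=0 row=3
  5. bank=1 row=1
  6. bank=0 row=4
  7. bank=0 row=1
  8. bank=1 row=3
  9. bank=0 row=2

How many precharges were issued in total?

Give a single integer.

Answer: 7

Derivation:
Acc 1: bank0 row1 -> MISS (open row1); precharges=0
Acc 2: bank0 row3 -> MISS (open row3); precharges=1
Acc 3: bank0 row2 -> MISS (open row2); precharges=2
Acc 4: bank0 row3 -> MISS (open row3); precharges=3
Acc 5: bank1 row1 -> MISS (open row1); precharges=3
Acc 6: bank0 row4 -> MISS (open row4); precharges=4
Acc 7: bank0 row1 -> MISS (open row1); precharges=5
Acc 8: bank1 row3 -> MISS (open row3); precharges=6
Acc 9: bank0 row2 -> MISS (open row2); precharges=7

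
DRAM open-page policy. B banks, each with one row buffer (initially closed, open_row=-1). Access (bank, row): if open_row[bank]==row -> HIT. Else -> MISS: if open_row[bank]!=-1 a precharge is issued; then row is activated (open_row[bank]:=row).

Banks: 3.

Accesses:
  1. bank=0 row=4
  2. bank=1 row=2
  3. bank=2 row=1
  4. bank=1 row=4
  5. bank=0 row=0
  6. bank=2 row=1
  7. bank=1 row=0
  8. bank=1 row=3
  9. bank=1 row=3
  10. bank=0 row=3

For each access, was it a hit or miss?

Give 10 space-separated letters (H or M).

Answer: M M M M M H M M H M

Derivation:
Acc 1: bank0 row4 -> MISS (open row4); precharges=0
Acc 2: bank1 row2 -> MISS (open row2); precharges=0
Acc 3: bank2 row1 -> MISS (open row1); precharges=0
Acc 4: bank1 row4 -> MISS (open row4); precharges=1
Acc 5: bank0 row0 -> MISS (open row0); precharges=2
Acc 6: bank2 row1 -> HIT
Acc 7: bank1 row0 -> MISS (open row0); precharges=3
Acc 8: bank1 row3 -> MISS (open row3); precharges=4
Acc 9: bank1 row3 -> HIT
Acc 10: bank0 row3 -> MISS (open row3); precharges=5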